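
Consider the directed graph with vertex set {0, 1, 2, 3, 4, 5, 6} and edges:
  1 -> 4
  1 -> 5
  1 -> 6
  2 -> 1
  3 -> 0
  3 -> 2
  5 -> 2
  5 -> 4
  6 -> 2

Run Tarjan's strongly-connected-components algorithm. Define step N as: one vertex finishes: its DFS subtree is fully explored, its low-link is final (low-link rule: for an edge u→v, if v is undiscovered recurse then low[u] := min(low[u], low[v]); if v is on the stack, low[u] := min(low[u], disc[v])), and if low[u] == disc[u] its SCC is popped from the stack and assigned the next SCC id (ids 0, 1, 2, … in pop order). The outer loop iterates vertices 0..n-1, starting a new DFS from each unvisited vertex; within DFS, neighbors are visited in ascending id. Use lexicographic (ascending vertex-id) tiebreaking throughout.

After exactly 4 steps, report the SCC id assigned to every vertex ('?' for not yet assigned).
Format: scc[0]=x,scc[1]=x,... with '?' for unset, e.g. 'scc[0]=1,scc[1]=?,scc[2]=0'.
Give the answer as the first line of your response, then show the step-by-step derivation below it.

scc[0]=0,scc[1]=?,scc[2]=?,scc[3]=?,scc[4]=1,scc[5]=?,scc[6]=?

step 1: low=(low[0]=0,low[1]=?,low[2]=?,low[3]=?,low[4]=?,low[5]=?,low[6]=?); scc=(scc[0]=0,scc[1]=?,scc[2]=?,scc[3]=?,scc[4]=?,scc[5]=?,scc[6]=?)
step 2: low=(low[0]=0,low[1]=1,low[2]=?,low[3]=?,low[4]=2,low[5]=?,low[6]=?); scc=(scc[0]=0,scc[1]=?,scc[2]=?,scc[3]=?,scc[4]=1,scc[5]=?,scc[6]=?)
step 3: low=(low[0]=0,low[1]=1,low[2]=1,low[3]=?,low[4]=2,low[5]=3,low[6]=?); scc=(scc[0]=0,scc[1]=?,scc[2]=?,scc[3]=?,scc[4]=1,scc[5]=?,scc[6]=?)
step 4: low=(low[0]=0,low[1]=1,low[2]=1,low[3]=?,low[4]=2,low[5]=1,low[6]=?); scc=(scc[0]=0,scc[1]=?,scc[2]=?,scc[3]=?,scc[4]=1,scc[5]=?,scc[6]=?)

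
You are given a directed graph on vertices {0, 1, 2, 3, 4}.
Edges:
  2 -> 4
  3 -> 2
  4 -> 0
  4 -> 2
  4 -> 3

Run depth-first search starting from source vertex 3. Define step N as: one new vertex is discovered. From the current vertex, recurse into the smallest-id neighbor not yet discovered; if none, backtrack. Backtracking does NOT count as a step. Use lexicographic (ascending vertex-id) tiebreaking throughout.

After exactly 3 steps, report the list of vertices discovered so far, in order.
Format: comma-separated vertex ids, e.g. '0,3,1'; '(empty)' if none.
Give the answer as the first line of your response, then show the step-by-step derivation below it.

3,2,4

step 1: discover 3; path=3; order=3
step 2: discover 2; path=3>2; order=3,2
step 3: discover 4; path=3>2>4; order=3,2,4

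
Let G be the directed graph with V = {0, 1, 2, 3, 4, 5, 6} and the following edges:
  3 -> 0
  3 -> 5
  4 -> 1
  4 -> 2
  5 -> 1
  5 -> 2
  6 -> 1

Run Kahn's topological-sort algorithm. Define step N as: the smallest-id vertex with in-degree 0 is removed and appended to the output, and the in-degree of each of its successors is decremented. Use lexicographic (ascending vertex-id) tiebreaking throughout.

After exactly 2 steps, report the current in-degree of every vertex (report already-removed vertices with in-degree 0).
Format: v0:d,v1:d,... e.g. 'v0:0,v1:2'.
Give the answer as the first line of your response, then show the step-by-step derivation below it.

v0:0,v1:3,v2:2,v3:0,v4:0,v5:0,v6:0

step 1: output 3; order=[3]; indeg=(0,3,2,0,0,0,0)
step 2: output 0; order=[3,0]; indeg=(0,3,2,0,0,0,0)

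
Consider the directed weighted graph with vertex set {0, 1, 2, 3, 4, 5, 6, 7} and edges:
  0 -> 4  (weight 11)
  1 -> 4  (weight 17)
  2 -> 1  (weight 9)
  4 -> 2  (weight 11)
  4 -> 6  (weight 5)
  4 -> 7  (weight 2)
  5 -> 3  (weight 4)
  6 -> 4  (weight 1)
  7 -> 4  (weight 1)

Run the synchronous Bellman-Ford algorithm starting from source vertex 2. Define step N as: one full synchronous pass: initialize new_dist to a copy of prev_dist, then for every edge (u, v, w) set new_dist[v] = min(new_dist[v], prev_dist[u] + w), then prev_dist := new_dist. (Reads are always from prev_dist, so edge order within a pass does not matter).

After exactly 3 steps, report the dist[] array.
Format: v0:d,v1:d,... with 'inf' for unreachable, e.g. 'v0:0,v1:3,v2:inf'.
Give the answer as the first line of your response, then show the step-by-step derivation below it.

v0:inf,v1:9,v2:0,v3:inf,v4:26,v5:inf,v6:31,v7:28

step 1: dist = v0:inf,v1:9,v2:0,v3:inf,v4:inf,v5:inf,v6:inf,v7:inf
step 2: dist = v0:inf,v1:9,v2:0,v3:inf,v4:26,v5:inf,v6:inf,v7:inf
step 3: dist = v0:inf,v1:9,v2:0,v3:inf,v4:26,v5:inf,v6:31,v7:28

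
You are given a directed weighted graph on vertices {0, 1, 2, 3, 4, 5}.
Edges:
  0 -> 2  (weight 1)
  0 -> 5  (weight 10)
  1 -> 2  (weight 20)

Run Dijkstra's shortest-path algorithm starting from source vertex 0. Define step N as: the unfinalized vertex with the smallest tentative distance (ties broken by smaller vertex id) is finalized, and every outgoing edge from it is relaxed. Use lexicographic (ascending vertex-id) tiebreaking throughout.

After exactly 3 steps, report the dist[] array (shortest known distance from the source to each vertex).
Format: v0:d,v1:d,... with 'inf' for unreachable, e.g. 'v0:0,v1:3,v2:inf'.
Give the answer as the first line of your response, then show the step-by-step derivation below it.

v0:0,v1:inf,v2:1,v3:inf,v4:inf,v5:10

step 1: dist = v0:0,v1:inf,v2:1,v3:inf,v4:inf,v5:10
step 2: dist = v0:0,v1:inf,v2:1,v3:inf,v4:inf,v5:10
step 3: dist = v0:0,v1:inf,v2:1,v3:inf,v4:inf,v5:10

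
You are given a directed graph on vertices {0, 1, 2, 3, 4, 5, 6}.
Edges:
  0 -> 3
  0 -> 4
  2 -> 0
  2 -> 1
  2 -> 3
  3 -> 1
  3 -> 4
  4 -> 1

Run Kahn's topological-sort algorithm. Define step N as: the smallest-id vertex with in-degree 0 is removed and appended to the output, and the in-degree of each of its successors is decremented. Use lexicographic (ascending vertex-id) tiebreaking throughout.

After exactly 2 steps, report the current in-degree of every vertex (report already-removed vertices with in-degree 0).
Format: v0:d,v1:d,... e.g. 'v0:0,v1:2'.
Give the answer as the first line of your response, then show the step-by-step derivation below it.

v0:0,v1:2,v2:0,v3:0,v4:1,v5:0,v6:0

step 1: output 2; order=[2]; indeg=(0,2,0,1,2,0,0)
step 2: output 0; order=[2,0]; indeg=(0,2,0,0,1,0,0)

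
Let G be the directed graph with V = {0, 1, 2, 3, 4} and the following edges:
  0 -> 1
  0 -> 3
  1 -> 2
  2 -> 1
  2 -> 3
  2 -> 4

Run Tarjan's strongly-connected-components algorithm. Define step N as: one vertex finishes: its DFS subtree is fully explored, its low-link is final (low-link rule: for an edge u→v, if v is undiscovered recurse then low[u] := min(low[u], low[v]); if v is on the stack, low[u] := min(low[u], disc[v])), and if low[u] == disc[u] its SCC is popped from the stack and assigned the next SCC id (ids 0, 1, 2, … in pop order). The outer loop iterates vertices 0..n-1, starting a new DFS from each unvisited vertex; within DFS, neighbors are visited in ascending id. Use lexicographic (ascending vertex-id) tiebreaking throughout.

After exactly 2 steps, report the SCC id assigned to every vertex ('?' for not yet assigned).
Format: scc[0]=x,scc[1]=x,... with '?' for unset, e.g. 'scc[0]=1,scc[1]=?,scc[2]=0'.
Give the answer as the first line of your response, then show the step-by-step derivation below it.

scc[0]=?,scc[1]=?,scc[2]=?,scc[3]=0,scc[4]=1

step 1: low=(low[0]=0,low[1]=1,low[2]=1,low[3]=3,low[4]=?); scc=(scc[0]=?,scc[1]=?,scc[2]=?,scc[3]=0,scc[4]=?)
step 2: low=(low[0]=0,low[1]=1,low[2]=1,low[3]=3,low[4]=4); scc=(scc[0]=?,scc[1]=?,scc[2]=?,scc[3]=0,scc[4]=1)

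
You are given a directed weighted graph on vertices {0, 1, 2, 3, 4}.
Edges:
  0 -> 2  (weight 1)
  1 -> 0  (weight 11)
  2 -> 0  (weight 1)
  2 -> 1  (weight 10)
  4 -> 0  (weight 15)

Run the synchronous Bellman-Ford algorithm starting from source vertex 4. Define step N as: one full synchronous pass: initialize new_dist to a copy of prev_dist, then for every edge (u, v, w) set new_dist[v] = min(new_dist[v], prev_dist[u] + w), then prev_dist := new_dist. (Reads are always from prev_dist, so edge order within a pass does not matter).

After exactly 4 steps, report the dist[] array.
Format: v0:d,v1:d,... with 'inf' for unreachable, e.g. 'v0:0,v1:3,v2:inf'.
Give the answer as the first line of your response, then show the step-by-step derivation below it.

v0:15,v1:26,v2:16,v3:inf,v4:0

step 1: dist = v0:15,v1:inf,v2:inf,v3:inf,v4:0
step 2: dist = v0:15,v1:inf,v2:16,v3:inf,v4:0
step 3: dist = v0:15,v1:26,v2:16,v3:inf,v4:0
step 4: dist = v0:15,v1:26,v2:16,v3:inf,v4:0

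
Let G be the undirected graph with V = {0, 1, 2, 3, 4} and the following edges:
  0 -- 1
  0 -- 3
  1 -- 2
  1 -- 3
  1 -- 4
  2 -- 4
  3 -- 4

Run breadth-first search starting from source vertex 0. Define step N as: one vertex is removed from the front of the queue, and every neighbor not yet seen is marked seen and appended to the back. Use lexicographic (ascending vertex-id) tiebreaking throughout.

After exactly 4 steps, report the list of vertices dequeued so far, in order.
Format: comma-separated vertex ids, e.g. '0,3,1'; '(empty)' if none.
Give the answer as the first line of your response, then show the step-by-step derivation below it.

0,1,3,2

step 1: dequeue 0; queue=[1,3]; order=0
step 2: dequeue 1; queue=[3,2,4]; order=0,1
step 3: dequeue 3; queue=[2,4]; order=0,1,3
step 4: dequeue 2; queue=[4]; order=0,1,3,2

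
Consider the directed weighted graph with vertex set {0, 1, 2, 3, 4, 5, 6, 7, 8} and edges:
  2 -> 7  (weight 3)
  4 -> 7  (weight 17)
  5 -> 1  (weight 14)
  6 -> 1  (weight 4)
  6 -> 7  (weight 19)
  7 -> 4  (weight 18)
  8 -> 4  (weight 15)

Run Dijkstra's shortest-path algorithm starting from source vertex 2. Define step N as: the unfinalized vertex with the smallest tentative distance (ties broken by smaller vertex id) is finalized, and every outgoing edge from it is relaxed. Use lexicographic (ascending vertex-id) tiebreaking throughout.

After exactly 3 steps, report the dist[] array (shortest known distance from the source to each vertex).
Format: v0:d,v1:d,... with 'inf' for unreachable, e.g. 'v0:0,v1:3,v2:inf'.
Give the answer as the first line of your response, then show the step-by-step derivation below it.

v0:inf,v1:inf,v2:0,v3:inf,v4:21,v5:inf,v6:inf,v7:3,v8:inf

step 1: dist = v0:inf,v1:inf,v2:0,v3:inf,v4:inf,v5:inf,v6:inf,v7:3,v8:inf
step 2: dist = v0:inf,v1:inf,v2:0,v3:inf,v4:21,v5:inf,v6:inf,v7:3,v8:inf
step 3: dist = v0:inf,v1:inf,v2:0,v3:inf,v4:21,v5:inf,v6:inf,v7:3,v8:inf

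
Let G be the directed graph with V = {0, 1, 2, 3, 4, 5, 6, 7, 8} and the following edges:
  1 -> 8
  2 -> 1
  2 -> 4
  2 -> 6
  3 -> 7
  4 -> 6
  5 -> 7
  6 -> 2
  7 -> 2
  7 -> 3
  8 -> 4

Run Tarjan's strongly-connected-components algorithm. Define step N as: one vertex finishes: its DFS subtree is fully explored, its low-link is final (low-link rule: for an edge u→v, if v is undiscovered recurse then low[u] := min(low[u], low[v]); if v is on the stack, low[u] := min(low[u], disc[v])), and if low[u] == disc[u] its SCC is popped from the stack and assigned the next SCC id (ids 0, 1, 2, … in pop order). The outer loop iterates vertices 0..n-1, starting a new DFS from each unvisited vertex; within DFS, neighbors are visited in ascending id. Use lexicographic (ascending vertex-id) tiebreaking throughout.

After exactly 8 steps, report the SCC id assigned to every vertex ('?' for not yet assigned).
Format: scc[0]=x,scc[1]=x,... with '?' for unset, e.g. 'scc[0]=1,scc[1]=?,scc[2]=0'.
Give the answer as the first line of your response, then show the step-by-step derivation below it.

scc[0]=0,scc[1]=1,scc[2]=1,scc[3]=2,scc[4]=1,scc[5]=?,scc[6]=1,scc[7]=2,scc[8]=1

step 1: low=(low[0]=0,low[1]=?,low[2]=?,low[3]=?,low[4]=?,low[5]=?,low[6]=?,low[7]=?,low[8]=?); scc=(scc[0]=0,scc[1]=?,scc[2]=?,scc[3]=?,scc[4]=?,scc[5]=?,scc[6]=?,scc[7]=?,scc[8]=?)
step 2: low=(low[0]=0,low[1]=1,low[2]=1,low[3]=?,low[4]=3,low[5]=?,low[6]=4,low[7]=?,low[8]=2); scc=(scc[0]=0,scc[1]=?,scc[2]=?,scc[3]=?,scc[4]=?,scc[5]=?,scc[6]=?,scc[7]=?,scc[8]=?)
step 3: low=(low[0]=0,low[1]=1,low[2]=1,low[3]=?,low[4]=3,low[5]=?,low[6]=1,low[7]=?,low[8]=2); scc=(scc[0]=0,scc[1]=?,scc[2]=?,scc[3]=?,scc[4]=?,scc[5]=?,scc[6]=?,scc[7]=?,scc[8]=?)
step 4: low=(low[0]=0,low[1]=1,low[2]=1,low[3]=?,low[4]=1,low[5]=?,low[6]=1,low[7]=?,low[8]=2); scc=(scc[0]=0,scc[1]=?,scc[2]=?,scc[3]=?,scc[4]=?,scc[5]=?,scc[6]=?,scc[7]=?,scc[8]=?)
step 5: low=(low[0]=0,low[1]=1,low[2]=1,low[3]=?,low[4]=1,low[5]=?,low[6]=1,low[7]=?,low[8]=1); scc=(scc[0]=0,scc[1]=?,scc[2]=?,scc[3]=?,scc[4]=?,scc[5]=?,scc[6]=?,scc[7]=?,scc[8]=?)
step 6: low=(low[0]=0,low[1]=1,low[2]=1,low[3]=?,low[4]=1,low[5]=?,low[6]=1,low[7]=?,low[8]=1); scc=(scc[0]=0,scc[1]=1,scc[2]=1,scc[3]=?,scc[4]=1,scc[5]=?,scc[6]=1,scc[7]=?,scc[8]=1)
step 7: low=(low[0]=0,low[1]=1,low[2]=1,low[3]=6,low[4]=1,low[5]=?,low[6]=1,low[7]=6,low[8]=1); scc=(scc[0]=0,scc[1]=1,scc[2]=1,scc[3]=?,scc[4]=1,scc[5]=?,scc[6]=1,scc[7]=?,scc[8]=1)
step 8: low=(low[0]=0,low[1]=1,low[2]=1,low[3]=6,low[4]=1,low[5]=?,low[6]=1,low[7]=6,low[8]=1); scc=(scc[0]=0,scc[1]=1,scc[2]=1,scc[3]=2,scc[4]=1,scc[5]=?,scc[6]=1,scc[7]=2,scc[8]=1)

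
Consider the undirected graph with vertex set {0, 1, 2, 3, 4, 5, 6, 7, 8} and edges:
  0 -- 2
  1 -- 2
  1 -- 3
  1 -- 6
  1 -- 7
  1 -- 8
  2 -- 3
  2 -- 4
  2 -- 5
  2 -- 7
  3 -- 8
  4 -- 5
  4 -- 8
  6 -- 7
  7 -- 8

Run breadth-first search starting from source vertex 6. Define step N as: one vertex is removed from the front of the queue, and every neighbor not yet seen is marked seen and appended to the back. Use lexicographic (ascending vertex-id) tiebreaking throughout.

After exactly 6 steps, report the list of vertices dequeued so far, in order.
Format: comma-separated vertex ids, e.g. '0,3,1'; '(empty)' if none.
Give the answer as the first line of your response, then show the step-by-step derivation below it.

6,1,7,2,3,8

step 1: dequeue 6; queue=[1,7]; order=6
step 2: dequeue 1; queue=[7,2,3,8]; order=6,1
step 3: dequeue 7; queue=[2,3,8]; order=6,1,7
step 4: dequeue 2; queue=[3,8,0,4,5]; order=6,1,7,2
step 5: dequeue 3; queue=[8,0,4,5]; order=6,1,7,2,3
step 6: dequeue 8; queue=[0,4,5]; order=6,1,7,2,3,8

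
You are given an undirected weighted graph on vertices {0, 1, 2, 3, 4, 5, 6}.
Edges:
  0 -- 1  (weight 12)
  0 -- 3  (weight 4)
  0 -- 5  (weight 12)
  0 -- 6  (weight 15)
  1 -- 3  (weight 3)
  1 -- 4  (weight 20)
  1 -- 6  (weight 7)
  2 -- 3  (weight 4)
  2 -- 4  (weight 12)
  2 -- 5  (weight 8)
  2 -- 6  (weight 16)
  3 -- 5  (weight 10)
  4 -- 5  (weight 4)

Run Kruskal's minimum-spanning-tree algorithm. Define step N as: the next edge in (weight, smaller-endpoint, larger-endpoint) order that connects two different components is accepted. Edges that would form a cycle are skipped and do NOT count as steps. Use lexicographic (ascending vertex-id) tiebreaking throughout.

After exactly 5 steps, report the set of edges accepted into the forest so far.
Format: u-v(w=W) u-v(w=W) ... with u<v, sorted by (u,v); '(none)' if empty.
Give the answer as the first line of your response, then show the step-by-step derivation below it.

0-3(w=4) 1-3(w=3) 1-6(w=7) 2-3(w=4) 4-5(w=4)

step 1: add edge 1-3 (w=3); MST = {1-3(w=3)}
step 2: add edge 0-3 (w=4); MST = {0-3(w=4) 1-3(w=3)}
step 3: add edge 2-3 (w=4); MST = {0-3(w=4) 1-3(w=3) 2-3(w=4)}
step 4: add edge 4-5 (w=4); MST = {0-3(w=4) 1-3(w=3) 2-3(w=4) 4-5(w=4)}
step 5: add edge 1-6 (w=7); MST = {0-3(w=4) 1-3(w=3) 1-6(w=7) 2-3(w=4) 4-5(w=4)}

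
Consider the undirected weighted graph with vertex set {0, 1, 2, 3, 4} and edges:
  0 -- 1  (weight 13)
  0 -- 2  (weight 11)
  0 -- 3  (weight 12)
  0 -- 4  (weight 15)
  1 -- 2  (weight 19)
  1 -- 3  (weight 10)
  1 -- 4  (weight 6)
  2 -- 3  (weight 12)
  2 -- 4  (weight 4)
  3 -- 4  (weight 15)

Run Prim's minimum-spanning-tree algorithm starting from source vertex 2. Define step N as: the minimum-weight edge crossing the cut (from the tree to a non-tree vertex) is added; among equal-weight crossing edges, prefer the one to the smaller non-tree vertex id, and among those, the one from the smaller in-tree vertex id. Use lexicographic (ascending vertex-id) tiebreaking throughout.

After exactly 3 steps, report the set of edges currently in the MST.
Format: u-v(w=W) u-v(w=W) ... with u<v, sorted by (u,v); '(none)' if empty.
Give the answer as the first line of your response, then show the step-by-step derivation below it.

1-3(w=10) 1-4(w=6) 2-4(w=4)

step 1: add edge 2-4 (w=4); MST = {2-4(w=4)}
step 2: add edge 1-4 (w=6); MST = {1-4(w=6) 2-4(w=4)}
step 3: add edge 1-3 (w=10); MST = {1-3(w=10) 1-4(w=6) 2-4(w=4)}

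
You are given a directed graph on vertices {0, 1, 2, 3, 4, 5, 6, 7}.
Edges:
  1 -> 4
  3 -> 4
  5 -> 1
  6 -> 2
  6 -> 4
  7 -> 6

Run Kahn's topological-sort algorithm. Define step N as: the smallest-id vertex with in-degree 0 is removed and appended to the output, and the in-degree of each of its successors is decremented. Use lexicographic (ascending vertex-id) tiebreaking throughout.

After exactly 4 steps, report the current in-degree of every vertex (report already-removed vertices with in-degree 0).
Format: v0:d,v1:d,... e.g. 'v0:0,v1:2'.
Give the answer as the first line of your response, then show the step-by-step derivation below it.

v0:0,v1:0,v2:1,v3:0,v4:1,v5:0,v6:1,v7:0

step 1: output 0; order=[0]; indeg=(0,1,1,0,3,0,1,0)
step 2: output 3; order=[0,3]; indeg=(0,1,1,0,2,0,1,0)
step 3: output 5; order=[0,3,5]; indeg=(0,0,1,0,2,0,1,0)
step 4: output 1; order=[0,3,5,1]; indeg=(0,0,1,0,1,0,1,0)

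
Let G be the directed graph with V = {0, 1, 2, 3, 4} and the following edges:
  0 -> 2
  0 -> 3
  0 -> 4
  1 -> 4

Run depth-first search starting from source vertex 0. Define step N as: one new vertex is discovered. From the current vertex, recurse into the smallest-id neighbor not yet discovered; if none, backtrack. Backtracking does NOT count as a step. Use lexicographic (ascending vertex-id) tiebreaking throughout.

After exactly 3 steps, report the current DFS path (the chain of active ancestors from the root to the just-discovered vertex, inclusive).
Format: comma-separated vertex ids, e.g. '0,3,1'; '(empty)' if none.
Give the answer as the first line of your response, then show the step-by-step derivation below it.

0,3

step 1: discover 0; path=0; order=0
step 2: discover 2; path=0>2; order=0,2
step 3: discover 3; path=0>3; order=0,2,3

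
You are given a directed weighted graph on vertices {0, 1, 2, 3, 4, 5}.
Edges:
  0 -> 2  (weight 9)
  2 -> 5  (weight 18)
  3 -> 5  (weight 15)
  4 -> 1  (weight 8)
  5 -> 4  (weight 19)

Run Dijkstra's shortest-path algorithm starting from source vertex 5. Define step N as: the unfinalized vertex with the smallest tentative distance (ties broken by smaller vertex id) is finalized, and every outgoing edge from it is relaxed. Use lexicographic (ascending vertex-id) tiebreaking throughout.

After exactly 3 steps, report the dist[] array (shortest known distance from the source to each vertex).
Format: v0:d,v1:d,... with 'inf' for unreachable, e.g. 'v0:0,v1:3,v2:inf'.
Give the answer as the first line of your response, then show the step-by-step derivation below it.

v0:inf,v1:27,v2:inf,v3:inf,v4:19,v5:0

step 1: dist = v0:inf,v1:inf,v2:inf,v3:inf,v4:19,v5:0
step 2: dist = v0:inf,v1:27,v2:inf,v3:inf,v4:19,v5:0
step 3: dist = v0:inf,v1:27,v2:inf,v3:inf,v4:19,v5:0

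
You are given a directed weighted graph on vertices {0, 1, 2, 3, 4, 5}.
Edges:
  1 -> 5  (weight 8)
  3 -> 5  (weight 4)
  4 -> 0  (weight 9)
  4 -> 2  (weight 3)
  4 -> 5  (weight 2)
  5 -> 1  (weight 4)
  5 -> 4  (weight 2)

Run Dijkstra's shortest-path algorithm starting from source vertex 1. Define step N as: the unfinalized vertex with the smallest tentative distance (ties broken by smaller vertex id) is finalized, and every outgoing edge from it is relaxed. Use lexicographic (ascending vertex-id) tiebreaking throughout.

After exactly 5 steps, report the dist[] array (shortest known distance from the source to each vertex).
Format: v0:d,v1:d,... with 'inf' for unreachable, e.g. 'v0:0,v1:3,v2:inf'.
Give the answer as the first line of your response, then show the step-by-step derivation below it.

v0:19,v1:0,v2:13,v3:inf,v4:10,v5:8

step 1: dist = v0:inf,v1:0,v2:inf,v3:inf,v4:inf,v5:8
step 2: dist = v0:inf,v1:0,v2:inf,v3:inf,v4:10,v5:8
step 3: dist = v0:19,v1:0,v2:13,v3:inf,v4:10,v5:8
step 4: dist = v0:19,v1:0,v2:13,v3:inf,v4:10,v5:8
step 5: dist = v0:19,v1:0,v2:13,v3:inf,v4:10,v5:8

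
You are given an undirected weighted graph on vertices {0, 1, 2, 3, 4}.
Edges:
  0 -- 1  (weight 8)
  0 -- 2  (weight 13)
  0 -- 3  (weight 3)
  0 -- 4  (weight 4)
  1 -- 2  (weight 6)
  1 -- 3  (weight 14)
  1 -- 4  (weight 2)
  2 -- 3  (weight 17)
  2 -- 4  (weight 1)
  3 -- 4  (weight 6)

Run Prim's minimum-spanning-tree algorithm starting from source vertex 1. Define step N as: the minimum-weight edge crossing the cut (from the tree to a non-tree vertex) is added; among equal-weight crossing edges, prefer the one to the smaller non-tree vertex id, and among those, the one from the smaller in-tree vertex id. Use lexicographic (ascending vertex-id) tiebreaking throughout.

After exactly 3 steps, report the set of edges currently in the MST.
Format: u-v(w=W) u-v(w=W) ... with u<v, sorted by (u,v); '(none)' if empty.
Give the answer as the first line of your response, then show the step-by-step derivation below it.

0-4(w=4) 1-4(w=2) 2-4(w=1)

step 1: add edge 1-4 (w=2); MST = {1-4(w=2)}
step 2: add edge 2-4 (w=1); MST = {1-4(w=2) 2-4(w=1)}
step 3: add edge 0-4 (w=4); MST = {0-4(w=4) 1-4(w=2) 2-4(w=1)}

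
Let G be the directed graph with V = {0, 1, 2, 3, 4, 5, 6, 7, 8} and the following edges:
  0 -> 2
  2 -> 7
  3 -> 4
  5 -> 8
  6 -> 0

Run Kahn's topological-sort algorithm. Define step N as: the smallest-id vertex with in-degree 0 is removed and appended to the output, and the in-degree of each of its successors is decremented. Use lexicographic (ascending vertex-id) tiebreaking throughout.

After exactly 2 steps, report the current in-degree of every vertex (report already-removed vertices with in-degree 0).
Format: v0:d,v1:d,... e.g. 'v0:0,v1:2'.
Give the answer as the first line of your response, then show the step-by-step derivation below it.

v0:1,v1:0,v2:1,v3:0,v4:0,v5:0,v6:0,v7:1,v8:1

step 1: output 1; order=[1]; indeg=(1,0,1,0,1,0,0,1,1)
step 2: output 3; order=[1,3]; indeg=(1,0,1,0,0,0,0,1,1)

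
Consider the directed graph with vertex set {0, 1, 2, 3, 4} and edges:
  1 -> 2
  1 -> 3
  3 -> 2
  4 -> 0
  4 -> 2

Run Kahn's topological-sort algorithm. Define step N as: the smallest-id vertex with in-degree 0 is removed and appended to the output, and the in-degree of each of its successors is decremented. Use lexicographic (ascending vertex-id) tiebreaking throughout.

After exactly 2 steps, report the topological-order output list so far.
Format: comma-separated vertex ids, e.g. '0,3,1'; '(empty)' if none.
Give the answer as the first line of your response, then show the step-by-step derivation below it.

1,3

step 1: output 1; order=[1]; indeg=(1,0,2,0,0)
step 2: output 3; order=[1,3]; indeg=(1,0,1,0,0)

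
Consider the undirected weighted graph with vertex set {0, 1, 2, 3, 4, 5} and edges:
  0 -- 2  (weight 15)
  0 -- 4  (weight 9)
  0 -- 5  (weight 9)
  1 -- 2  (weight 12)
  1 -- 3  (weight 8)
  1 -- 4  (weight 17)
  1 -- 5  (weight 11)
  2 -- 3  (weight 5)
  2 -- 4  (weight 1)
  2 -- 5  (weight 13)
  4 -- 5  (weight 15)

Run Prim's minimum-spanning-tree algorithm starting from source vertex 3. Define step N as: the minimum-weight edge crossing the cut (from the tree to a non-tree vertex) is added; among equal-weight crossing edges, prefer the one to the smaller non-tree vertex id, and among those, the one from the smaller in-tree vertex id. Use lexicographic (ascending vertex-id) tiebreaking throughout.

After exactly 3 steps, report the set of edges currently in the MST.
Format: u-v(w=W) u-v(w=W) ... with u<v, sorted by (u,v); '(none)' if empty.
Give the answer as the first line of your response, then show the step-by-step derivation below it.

1-3(w=8) 2-3(w=5) 2-4(w=1)

step 1: add edge 2-3 (w=5); MST = {2-3(w=5)}
step 2: add edge 2-4 (w=1); MST = {2-3(w=5) 2-4(w=1)}
step 3: add edge 1-3 (w=8); MST = {1-3(w=8) 2-3(w=5) 2-4(w=1)}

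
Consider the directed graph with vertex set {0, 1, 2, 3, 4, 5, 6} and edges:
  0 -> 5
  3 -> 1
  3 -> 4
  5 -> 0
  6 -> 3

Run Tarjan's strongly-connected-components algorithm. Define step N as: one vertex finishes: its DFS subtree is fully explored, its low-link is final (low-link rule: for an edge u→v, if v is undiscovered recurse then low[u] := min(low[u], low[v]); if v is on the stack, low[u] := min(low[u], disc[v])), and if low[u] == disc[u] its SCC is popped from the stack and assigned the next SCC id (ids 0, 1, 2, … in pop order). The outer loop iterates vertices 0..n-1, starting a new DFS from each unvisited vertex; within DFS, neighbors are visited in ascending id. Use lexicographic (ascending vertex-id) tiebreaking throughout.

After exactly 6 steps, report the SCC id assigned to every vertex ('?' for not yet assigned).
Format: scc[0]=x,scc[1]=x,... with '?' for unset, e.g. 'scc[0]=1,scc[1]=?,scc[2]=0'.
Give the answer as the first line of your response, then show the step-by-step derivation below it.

scc[0]=0,scc[1]=1,scc[2]=2,scc[3]=4,scc[4]=3,scc[5]=0,scc[6]=?

step 1: low=(low[0]=0,low[1]=?,low[2]=?,low[3]=?,low[4]=?,low[5]=0,low[6]=?); scc=(scc[0]=?,scc[1]=?,scc[2]=?,scc[3]=?,scc[4]=?,scc[5]=?,scc[6]=?)
step 2: low=(low[0]=0,low[1]=?,low[2]=?,low[3]=?,low[4]=?,low[5]=0,low[6]=?); scc=(scc[0]=0,scc[1]=?,scc[2]=?,scc[3]=?,scc[4]=?,scc[5]=0,scc[6]=?)
step 3: low=(low[0]=0,low[1]=2,low[2]=?,low[3]=?,low[4]=?,low[5]=0,low[6]=?); scc=(scc[0]=0,scc[1]=1,scc[2]=?,scc[3]=?,scc[4]=?,scc[5]=0,scc[6]=?)
step 4: low=(low[0]=0,low[1]=2,low[2]=3,low[3]=?,low[4]=?,low[5]=0,low[6]=?); scc=(scc[0]=0,scc[1]=1,scc[2]=2,scc[3]=?,scc[4]=?,scc[5]=0,scc[6]=?)
step 5: low=(low[0]=0,low[1]=2,low[2]=3,low[3]=4,low[4]=5,low[5]=0,low[6]=?); scc=(scc[0]=0,scc[1]=1,scc[2]=2,scc[3]=?,scc[4]=3,scc[5]=0,scc[6]=?)
step 6: low=(low[0]=0,low[1]=2,low[2]=3,low[3]=4,low[4]=5,low[5]=0,low[6]=?); scc=(scc[0]=0,scc[1]=1,scc[2]=2,scc[3]=4,scc[4]=3,scc[5]=0,scc[6]=?)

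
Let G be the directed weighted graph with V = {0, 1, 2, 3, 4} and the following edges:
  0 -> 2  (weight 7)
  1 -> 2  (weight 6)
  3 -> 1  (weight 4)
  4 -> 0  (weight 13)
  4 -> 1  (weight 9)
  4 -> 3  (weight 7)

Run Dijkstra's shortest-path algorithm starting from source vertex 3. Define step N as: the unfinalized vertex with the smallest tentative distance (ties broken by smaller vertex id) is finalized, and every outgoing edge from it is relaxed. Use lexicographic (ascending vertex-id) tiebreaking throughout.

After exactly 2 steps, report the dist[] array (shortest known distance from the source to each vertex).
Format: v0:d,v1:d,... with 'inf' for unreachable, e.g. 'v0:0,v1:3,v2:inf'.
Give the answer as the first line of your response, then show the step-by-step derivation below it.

v0:inf,v1:4,v2:10,v3:0,v4:inf

step 1: dist = v0:inf,v1:4,v2:inf,v3:0,v4:inf
step 2: dist = v0:inf,v1:4,v2:10,v3:0,v4:inf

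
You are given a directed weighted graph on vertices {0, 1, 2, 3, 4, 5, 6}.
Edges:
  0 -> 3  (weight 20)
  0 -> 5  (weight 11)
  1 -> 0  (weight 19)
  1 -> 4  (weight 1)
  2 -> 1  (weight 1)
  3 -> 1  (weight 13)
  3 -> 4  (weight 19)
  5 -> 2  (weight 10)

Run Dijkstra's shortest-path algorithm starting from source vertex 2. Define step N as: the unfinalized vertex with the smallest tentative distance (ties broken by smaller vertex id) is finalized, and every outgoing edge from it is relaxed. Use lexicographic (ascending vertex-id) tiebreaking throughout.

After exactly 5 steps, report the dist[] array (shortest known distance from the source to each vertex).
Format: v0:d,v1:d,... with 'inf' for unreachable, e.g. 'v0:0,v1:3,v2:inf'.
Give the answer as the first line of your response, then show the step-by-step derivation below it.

v0:20,v1:1,v2:0,v3:40,v4:2,v5:31,v6:inf

step 1: dist = v0:inf,v1:1,v2:0,v3:inf,v4:inf,v5:inf,v6:inf
step 2: dist = v0:20,v1:1,v2:0,v3:inf,v4:2,v5:inf,v6:inf
step 3: dist = v0:20,v1:1,v2:0,v3:inf,v4:2,v5:inf,v6:inf
step 4: dist = v0:20,v1:1,v2:0,v3:40,v4:2,v5:31,v6:inf
step 5: dist = v0:20,v1:1,v2:0,v3:40,v4:2,v5:31,v6:inf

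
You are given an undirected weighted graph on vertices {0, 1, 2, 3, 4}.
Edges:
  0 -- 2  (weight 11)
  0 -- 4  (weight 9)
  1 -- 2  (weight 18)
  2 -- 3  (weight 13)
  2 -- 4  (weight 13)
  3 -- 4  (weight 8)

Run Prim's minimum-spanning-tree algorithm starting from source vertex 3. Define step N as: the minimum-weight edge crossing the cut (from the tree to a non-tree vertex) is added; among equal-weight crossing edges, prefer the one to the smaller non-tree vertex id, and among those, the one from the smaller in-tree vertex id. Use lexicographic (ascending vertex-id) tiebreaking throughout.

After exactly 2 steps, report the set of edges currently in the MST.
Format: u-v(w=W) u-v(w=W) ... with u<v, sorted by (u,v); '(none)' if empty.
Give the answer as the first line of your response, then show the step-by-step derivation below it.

0-4(w=9) 3-4(w=8)

step 1: add edge 3-4 (w=8); MST = {3-4(w=8)}
step 2: add edge 0-4 (w=9); MST = {0-4(w=9) 3-4(w=8)}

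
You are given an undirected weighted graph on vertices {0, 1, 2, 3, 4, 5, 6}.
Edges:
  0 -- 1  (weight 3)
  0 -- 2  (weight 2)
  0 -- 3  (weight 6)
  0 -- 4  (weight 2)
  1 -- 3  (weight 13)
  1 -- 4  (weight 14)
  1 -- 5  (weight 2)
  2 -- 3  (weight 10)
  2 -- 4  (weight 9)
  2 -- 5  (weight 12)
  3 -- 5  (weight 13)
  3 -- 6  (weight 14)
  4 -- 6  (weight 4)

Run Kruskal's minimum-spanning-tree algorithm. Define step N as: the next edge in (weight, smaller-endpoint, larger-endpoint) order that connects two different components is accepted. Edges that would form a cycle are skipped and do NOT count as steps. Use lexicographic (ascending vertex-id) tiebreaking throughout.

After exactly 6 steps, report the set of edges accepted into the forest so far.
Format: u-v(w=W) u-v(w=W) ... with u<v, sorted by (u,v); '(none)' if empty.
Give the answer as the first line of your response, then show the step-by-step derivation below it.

0-1(w=3) 0-2(w=2) 0-3(w=6) 0-4(w=2) 1-5(w=2) 4-6(w=4)

step 1: add edge 0-2 (w=2); MST = {0-2(w=2)}
step 2: add edge 0-4 (w=2); MST = {0-2(w=2) 0-4(w=2)}
step 3: add edge 1-5 (w=2); MST = {0-2(w=2) 0-4(w=2) 1-5(w=2)}
step 4: add edge 0-1 (w=3); MST = {0-1(w=3) 0-2(w=2) 0-4(w=2) 1-5(w=2)}
step 5: add edge 4-6 (w=4); MST = {0-1(w=3) 0-2(w=2) 0-4(w=2) 1-5(w=2) 4-6(w=4)}
step 6: add edge 0-3 (w=6); MST = {0-1(w=3) 0-2(w=2) 0-3(w=6) 0-4(w=2) 1-5(w=2) 4-6(w=4)}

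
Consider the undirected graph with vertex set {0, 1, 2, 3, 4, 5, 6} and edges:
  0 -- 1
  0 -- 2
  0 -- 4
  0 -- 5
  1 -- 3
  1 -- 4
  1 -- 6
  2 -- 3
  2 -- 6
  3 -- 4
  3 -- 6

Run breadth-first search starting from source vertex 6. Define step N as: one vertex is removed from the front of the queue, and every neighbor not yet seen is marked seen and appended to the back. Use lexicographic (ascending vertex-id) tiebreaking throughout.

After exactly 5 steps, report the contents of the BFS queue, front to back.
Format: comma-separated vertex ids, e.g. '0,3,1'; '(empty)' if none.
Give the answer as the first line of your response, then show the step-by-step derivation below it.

4,5

step 1: dequeue 6; queue=[1,2,3]; order=6
step 2: dequeue 1; queue=[2,3,0,4]; order=6,1
step 3: dequeue 2; queue=[3,0,4]; order=6,1,2
step 4: dequeue 3; queue=[0,4]; order=6,1,2,3
step 5: dequeue 0; queue=[4,5]; order=6,1,2,3,0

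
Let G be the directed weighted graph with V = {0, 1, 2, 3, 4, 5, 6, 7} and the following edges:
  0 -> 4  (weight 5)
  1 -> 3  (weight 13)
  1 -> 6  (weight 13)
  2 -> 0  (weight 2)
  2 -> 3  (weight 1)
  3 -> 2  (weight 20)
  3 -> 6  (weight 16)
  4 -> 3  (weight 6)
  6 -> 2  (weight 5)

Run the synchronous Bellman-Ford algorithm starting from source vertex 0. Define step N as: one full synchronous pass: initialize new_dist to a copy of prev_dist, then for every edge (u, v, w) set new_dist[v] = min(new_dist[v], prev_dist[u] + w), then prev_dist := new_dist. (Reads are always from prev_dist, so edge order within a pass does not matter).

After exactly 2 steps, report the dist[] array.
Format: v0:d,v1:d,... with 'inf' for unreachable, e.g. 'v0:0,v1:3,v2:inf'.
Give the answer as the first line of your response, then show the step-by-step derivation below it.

v0:0,v1:inf,v2:inf,v3:11,v4:5,v5:inf,v6:inf,v7:inf

step 1: dist = v0:0,v1:inf,v2:inf,v3:inf,v4:5,v5:inf,v6:inf,v7:inf
step 2: dist = v0:0,v1:inf,v2:inf,v3:11,v4:5,v5:inf,v6:inf,v7:inf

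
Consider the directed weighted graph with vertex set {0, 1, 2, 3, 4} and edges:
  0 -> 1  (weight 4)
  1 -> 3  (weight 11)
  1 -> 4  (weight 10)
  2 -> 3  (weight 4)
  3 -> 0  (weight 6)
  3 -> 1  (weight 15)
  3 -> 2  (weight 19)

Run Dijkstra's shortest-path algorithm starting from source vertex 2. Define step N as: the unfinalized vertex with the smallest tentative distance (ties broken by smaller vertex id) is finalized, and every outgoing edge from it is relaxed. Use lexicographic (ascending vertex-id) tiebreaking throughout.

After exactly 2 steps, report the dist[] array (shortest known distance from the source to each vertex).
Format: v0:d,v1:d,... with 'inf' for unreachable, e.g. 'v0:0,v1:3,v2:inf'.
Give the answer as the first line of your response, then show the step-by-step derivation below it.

v0:10,v1:19,v2:0,v3:4,v4:inf

step 1: dist = v0:inf,v1:inf,v2:0,v3:4,v4:inf
step 2: dist = v0:10,v1:19,v2:0,v3:4,v4:inf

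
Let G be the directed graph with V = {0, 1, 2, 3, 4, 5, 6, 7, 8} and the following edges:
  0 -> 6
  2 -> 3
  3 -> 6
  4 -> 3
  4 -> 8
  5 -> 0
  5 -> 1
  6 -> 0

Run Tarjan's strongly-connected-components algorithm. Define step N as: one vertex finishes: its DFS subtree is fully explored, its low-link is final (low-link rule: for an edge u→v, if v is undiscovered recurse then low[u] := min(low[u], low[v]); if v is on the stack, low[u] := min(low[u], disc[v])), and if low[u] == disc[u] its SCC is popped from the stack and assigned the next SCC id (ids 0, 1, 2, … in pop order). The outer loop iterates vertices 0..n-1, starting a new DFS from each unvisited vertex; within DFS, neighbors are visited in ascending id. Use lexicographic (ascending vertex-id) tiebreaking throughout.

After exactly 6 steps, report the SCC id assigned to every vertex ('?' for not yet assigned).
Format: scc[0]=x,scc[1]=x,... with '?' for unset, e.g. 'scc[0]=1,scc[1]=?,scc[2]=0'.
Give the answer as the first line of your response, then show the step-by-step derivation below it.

scc[0]=0,scc[1]=1,scc[2]=3,scc[3]=2,scc[4]=?,scc[5]=?,scc[6]=0,scc[7]=?,scc[8]=4

step 1: low=(low[0]=0,low[1]=?,low[2]=?,low[3]=?,low[4]=?,low[5]=?,low[6]=0,low[7]=?,low[8]=?); scc=(scc[0]=?,scc[1]=?,scc[2]=?,scc[3]=?,scc[4]=?,scc[5]=?,scc[6]=?,scc[7]=?,scc[8]=?)
step 2: low=(low[0]=0,low[1]=?,low[2]=?,low[3]=?,low[4]=?,low[5]=?,low[6]=0,low[7]=?,low[8]=?); scc=(scc[0]=0,scc[1]=?,scc[2]=?,scc[3]=?,scc[4]=?,scc[5]=?,scc[6]=0,scc[7]=?,scc[8]=?)
step 3: low=(low[0]=0,low[1]=2,low[2]=?,low[3]=?,low[4]=?,low[5]=?,low[6]=0,low[7]=?,low[8]=?); scc=(scc[0]=0,scc[1]=1,scc[2]=?,scc[3]=?,scc[4]=?,scc[5]=?,scc[6]=0,scc[7]=?,scc[8]=?)
step 4: low=(low[0]=0,low[1]=2,low[2]=3,low[3]=4,low[4]=?,low[5]=?,low[6]=0,low[7]=?,low[8]=?); scc=(scc[0]=0,scc[1]=1,scc[2]=?,scc[3]=2,scc[4]=?,scc[5]=?,scc[6]=0,scc[7]=?,scc[8]=?)
step 5: low=(low[0]=0,low[1]=2,low[2]=3,low[3]=4,low[4]=?,low[5]=?,low[6]=0,low[7]=?,low[8]=?); scc=(scc[0]=0,scc[1]=1,scc[2]=3,scc[3]=2,scc[4]=?,scc[5]=?,scc[6]=0,scc[7]=?,scc[8]=?)
step 6: low=(low[0]=0,low[1]=2,low[2]=3,low[3]=4,low[4]=5,low[5]=?,low[6]=0,low[7]=?,low[8]=6); scc=(scc[0]=0,scc[1]=1,scc[2]=3,scc[3]=2,scc[4]=?,scc[5]=?,scc[6]=0,scc[7]=?,scc[8]=4)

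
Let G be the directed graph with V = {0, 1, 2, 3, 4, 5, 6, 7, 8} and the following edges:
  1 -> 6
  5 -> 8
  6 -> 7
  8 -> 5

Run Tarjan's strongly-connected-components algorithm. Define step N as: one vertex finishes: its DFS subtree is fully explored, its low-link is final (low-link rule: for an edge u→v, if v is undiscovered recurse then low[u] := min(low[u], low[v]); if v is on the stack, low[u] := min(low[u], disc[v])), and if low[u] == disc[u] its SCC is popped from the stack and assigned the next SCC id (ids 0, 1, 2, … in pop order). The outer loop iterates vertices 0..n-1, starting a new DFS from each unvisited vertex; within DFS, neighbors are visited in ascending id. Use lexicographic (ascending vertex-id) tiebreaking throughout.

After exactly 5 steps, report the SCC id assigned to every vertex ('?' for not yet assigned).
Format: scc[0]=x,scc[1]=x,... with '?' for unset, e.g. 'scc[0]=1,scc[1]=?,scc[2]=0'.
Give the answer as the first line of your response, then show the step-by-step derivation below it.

scc[0]=0,scc[1]=3,scc[2]=4,scc[3]=?,scc[4]=?,scc[5]=?,scc[6]=2,scc[7]=1,scc[8]=?

step 1: low=(low[0]=0,low[1]=?,low[2]=?,low[3]=?,low[4]=?,low[5]=?,low[6]=?,low[7]=?,low[8]=?); scc=(scc[0]=0,scc[1]=?,scc[2]=?,scc[3]=?,scc[4]=?,scc[5]=?,scc[6]=?,scc[7]=?,scc[8]=?)
step 2: low=(low[0]=0,low[1]=1,low[2]=?,low[3]=?,low[4]=?,low[5]=?,low[6]=2,low[7]=3,low[8]=?); scc=(scc[0]=0,scc[1]=?,scc[2]=?,scc[3]=?,scc[4]=?,scc[5]=?,scc[6]=?,scc[7]=1,scc[8]=?)
step 3: low=(low[0]=0,low[1]=1,low[2]=?,low[3]=?,low[4]=?,low[5]=?,low[6]=2,low[7]=3,low[8]=?); scc=(scc[0]=0,scc[1]=?,scc[2]=?,scc[3]=?,scc[4]=?,scc[5]=?,scc[6]=2,scc[7]=1,scc[8]=?)
step 4: low=(low[0]=0,low[1]=1,low[2]=?,low[3]=?,low[4]=?,low[5]=?,low[6]=2,low[7]=3,low[8]=?); scc=(scc[0]=0,scc[1]=3,scc[2]=?,scc[3]=?,scc[4]=?,scc[5]=?,scc[6]=2,scc[7]=1,scc[8]=?)
step 5: low=(low[0]=0,low[1]=1,low[2]=4,low[3]=?,low[4]=?,low[5]=?,low[6]=2,low[7]=3,low[8]=?); scc=(scc[0]=0,scc[1]=3,scc[2]=4,scc[3]=?,scc[4]=?,scc[5]=?,scc[6]=2,scc[7]=1,scc[8]=?)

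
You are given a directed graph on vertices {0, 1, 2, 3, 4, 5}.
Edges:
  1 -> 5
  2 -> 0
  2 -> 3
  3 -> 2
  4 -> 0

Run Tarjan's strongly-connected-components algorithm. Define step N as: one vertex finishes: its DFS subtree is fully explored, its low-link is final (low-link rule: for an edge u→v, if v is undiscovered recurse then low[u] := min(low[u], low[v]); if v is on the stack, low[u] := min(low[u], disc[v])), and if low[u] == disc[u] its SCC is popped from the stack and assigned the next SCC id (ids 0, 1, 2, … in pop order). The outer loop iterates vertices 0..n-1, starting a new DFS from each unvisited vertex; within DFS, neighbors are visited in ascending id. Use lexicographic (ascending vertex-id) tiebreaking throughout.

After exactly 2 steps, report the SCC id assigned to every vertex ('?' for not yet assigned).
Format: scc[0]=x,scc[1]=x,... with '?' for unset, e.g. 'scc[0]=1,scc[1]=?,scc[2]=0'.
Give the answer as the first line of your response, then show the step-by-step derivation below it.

scc[0]=0,scc[1]=?,scc[2]=?,scc[3]=?,scc[4]=?,scc[5]=1

step 1: low=(low[0]=0,low[1]=?,low[2]=?,low[3]=?,low[4]=?,low[5]=?); scc=(scc[0]=0,scc[1]=?,scc[2]=?,scc[3]=?,scc[4]=?,scc[5]=?)
step 2: low=(low[0]=0,low[1]=1,low[2]=?,low[3]=?,low[4]=?,low[5]=2); scc=(scc[0]=0,scc[1]=?,scc[2]=?,scc[3]=?,scc[4]=?,scc[5]=1)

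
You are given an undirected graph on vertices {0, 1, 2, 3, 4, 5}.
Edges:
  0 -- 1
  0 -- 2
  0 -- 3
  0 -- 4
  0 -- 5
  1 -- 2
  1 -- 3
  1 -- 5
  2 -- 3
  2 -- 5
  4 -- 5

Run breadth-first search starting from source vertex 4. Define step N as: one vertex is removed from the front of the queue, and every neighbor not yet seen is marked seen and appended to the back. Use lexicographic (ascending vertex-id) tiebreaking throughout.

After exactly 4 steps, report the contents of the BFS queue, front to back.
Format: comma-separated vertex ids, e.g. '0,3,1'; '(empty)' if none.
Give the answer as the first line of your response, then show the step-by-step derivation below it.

2,3

step 1: dequeue 4; queue=[0,5]; order=4
step 2: dequeue 0; queue=[5,1,2,3]; order=4,0
step 3: dequeue 5; queue=[1,2,3]; order=4,0,5
step 4: dequeue 1; queue=[2,3]; order=4,0,5,1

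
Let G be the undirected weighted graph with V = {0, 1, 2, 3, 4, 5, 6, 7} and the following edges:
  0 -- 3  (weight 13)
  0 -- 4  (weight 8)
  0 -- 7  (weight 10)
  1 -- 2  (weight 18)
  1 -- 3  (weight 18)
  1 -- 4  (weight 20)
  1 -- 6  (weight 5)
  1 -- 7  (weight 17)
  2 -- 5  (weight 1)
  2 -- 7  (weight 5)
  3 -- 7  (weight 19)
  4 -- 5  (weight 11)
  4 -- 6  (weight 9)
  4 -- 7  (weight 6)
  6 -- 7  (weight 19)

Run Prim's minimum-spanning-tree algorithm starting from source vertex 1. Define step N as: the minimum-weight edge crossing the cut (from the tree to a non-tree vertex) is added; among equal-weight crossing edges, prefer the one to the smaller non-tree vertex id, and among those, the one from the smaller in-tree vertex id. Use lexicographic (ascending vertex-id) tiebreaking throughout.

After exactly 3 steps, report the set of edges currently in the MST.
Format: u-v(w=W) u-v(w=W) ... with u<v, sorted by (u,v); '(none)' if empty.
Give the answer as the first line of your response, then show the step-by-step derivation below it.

1-6(w=5) 4-6(w=9) 4-7(w=6)

step 1: add edge 1-6 (w=5); MST = {1-6(w=5)}
step 2: add edge 4-6 (w=9); MST = {1-6(w=5) 4-6(w=9)}
step 3: add edge 4-7 (w=6); MST = {1-6(w=5) 4-6(w=9) 4-7(w=6)}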